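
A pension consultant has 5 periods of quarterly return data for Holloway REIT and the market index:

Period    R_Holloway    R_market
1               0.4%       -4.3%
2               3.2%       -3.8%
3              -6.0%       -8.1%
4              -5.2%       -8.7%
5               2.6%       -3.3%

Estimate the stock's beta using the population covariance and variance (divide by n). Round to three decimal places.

Mean R_i = (0.4 + 3.2 − 6.0 − 5.2 + 2.6) / 5 = -1.0000%
Mean R_m = (-4.3 − 3.8 − 8.1 − 8.7 − 3.3) / 5 = -5.6400%
Σ(R_i − R̄_i)(R_m − R̄_m) = 43.1800  ⇒  Cov = 43.1800 / 5 = 8.6360
Σ(R_m − R̄_m)² = 26.0720  ⇒  Var(R_m) = 26.0720 / 5 = 5.2144
β = Cov / Var(R_m) = 8.6360 / 5.2144 = 1.6562

1.656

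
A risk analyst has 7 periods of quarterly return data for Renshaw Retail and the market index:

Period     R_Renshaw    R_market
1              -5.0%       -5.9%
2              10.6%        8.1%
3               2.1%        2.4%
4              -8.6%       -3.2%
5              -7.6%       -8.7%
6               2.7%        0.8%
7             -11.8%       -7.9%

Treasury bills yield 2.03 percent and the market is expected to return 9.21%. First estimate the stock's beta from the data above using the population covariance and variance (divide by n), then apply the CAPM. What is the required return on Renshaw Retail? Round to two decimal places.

Mean R_i = (-5.0 + 10.6 + 2.1 − 8.6 − 7.6 + 2.7 − 11.8) / 7 = -2.5143%
Mean R_m = (-5.9 + 8.1 + 2.4 − 3.2 − 8.7 + 0.8 − 7.9) / 7 = -2.0571%
Σ(R_i − R̄_i)(R_m − R̄_m) = 273.2143  ⇒  Cov = 273.2143 / 7 = 39.0306
Σ(R_m − R̄_m)² = 225.5371  ⇒  Var(R_m) = 225.5371 / 7 = 32.2196
β = Cov / Var(R_m) = 39.0306 / 32.2196 = 1.2114
MRP = 9.21% − 2.03% = 7.18%
E(R) = R_f + β × MRP = 2.03% + 1.2114 × 7.18% = 10.73%

10.73%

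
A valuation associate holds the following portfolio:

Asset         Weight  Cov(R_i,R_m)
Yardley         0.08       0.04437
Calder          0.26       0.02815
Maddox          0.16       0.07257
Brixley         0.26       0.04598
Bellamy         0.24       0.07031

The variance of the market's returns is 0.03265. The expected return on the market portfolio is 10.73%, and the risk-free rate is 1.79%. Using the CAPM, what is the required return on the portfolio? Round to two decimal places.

β_Yardley = 0.04437 / 0.03265 = 1.3590
β_Calder = 0.02815 / 0.03265 = 0.8622
β_Maddox = 0.07257 / 0.03265 = 2.2227
β_Brixley = 0.04598 / 0.03265 = 1.4083
β_Bellamy = 0.07031 / 0.03265 = 2.1534
β_P = Σ w_i β_i = 0.08×1.3590 + 0.26×0.8622 + 0.16×2.2227 + 0.26×1.4083 + 0.24×2.1534 = 1.5715
MRP = 10.73% − 1.79% = 8.94%
E(R_P) = R_f + β_P × MRP = 1.79% + 1.5715 × 8.94% = 15.84%

15.84%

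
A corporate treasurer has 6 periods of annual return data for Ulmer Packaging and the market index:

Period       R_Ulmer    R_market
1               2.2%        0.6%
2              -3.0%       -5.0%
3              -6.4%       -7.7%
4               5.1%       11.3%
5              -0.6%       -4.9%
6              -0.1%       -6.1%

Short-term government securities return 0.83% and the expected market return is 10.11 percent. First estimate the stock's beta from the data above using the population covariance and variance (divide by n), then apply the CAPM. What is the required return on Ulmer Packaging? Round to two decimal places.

Mean R_i = (2.2 − 3.0 − 6.4 + 5.1 − 0.6 − 0.1) / 6 = -0.4667%
Mean R_m = (0.6 − 5.0 − 7.7 + 11.3 − 4.9 − 6.1) / 6 = -1.9667%
Σ(R_i − R̄_i)(R_m − R̄_m) = 121.2733  ⇒  Cov = 121.2733 / 6 = 20.2122
Σ(R_m − R̄_m)² = 250.3533  ⇒  Var(R_m) = 250.3533 / 6 = 41.7256
β = Cov / Var(R_m) = 20.2122 / 41.7256 = 0.4844
MRP = 10.11% − 0.83% = 9.28%
E(R) = R_f + β × MRP = 0.83% + 0.4844 × 9.28% = 5.33%

5.33%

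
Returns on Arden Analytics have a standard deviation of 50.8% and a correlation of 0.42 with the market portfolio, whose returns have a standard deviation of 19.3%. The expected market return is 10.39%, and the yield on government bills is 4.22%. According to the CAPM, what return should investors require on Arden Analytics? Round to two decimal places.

11.04%

β = ρ × σ_i / σ_m = 0.42 × 50.8% / 19.3% = 1.1055
MRP = 10.39% − 4.22% = 6.17%
E(R) = 4.22% + 1.1055 × 6.17% = 11.04%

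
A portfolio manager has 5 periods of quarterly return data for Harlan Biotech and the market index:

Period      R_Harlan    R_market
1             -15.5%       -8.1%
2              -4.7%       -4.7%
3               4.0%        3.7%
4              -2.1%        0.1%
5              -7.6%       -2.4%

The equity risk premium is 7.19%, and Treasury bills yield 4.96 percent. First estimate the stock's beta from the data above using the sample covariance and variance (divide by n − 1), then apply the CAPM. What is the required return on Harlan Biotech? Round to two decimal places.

Mean R_i = (-15.5 − 4.7 + 4.0 − 2.1 − 7.6) / 5 = -5.1800%
Mean R_m = (-8.1 − 4.7 + 3.7 + 0.1 − 2.4) / 5 = -2.2800%
Σ(R_i − R̄_i)(R_m − R̄_m) = 121.4180  ⇒  Cov = 121.4180 / 4 = 30.3545
Σ(R_m − R̄_m)² = 81.1680  ⇒  Var(R_m) = 81.1680 / 4 = 20.2920
β = Cov / Var(R_m) = 30.3545 / 20.2920 = 1.4959
E(R) = R_f + β × MRP = 4.96% + 1.4959 × 7.19% = 15.72%

15.72%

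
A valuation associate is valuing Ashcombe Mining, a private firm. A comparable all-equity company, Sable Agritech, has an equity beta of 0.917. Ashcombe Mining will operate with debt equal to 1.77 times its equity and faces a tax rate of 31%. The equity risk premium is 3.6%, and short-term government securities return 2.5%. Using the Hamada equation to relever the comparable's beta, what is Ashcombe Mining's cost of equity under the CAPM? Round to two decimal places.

β_L = β_U × [1 + (1 − t)(D/E)] = 0.917 × [1 + (1 − 0.31) × 1.77]
    = 0.917 × [1 + 0.69 × 1.77] = 0.917 × 2.2213 = 2.0369
E(R) = R_f + β_L × MRP = 2.5% + 2.0369 × 3.6% = 9.83%

9.83%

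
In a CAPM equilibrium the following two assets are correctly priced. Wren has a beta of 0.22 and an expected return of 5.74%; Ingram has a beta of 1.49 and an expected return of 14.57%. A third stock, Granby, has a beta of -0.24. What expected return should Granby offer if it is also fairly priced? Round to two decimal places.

2.54%

MRP (SML slope) = (14.57% − 5.74%) / (1.49 − 0.22) = 8.83% / 1.27 = 6.9528%
R_f (intercept) = 5.74% − 0.22 × 6.9528% = 4.2104%
E(R_Granby) = R_f + β × MRP = 4.2104% + -0.24 × 6.9528% = 2.54%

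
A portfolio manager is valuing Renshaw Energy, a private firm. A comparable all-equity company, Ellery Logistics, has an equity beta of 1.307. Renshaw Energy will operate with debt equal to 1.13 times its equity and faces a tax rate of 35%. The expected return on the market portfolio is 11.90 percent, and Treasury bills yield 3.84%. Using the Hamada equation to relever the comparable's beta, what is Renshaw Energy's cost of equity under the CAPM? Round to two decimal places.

22.11%

β_L = β_U × [1 + (1 − t)(D/E)] = 1.307 × [1 + (1 − 0.35) × 1.13]
    = 1.307 × [1 + 0.65 × 1.13] = 1.307 × 1.7345 = 2.2670
MRP = 11.90% − 3.84% = 8.06%
E(R) = R_f + β_L × MRP = 3.84% + 2.2670 × 8.06% = 22.11%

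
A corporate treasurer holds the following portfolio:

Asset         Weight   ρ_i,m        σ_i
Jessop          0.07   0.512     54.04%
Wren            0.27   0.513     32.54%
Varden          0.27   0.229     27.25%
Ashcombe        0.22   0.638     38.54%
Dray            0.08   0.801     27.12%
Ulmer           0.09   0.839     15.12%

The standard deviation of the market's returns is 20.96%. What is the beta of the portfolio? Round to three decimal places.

β_Jessop = 0.512 × 54.04% / 20.96% = 1.3201
β_Wren = 0.513 × 32.54% / 20.96% = 0.7964
β_Varden = 0.229 × 27.25% / 20.96% = 0.2977
β_Ashcombe = 0.638 × 38.54% / 20.96% = 1.1731
β_Dray = 0.801 × 27.12% / 20.96% = 1.0364
β_Ulmer = 0.839 × 15.12% / 20.96% = 0.6052
β_P = Σ w_i β_i = 0.07×1.3201 + 0.27×0.7964 + 0.27×0.2977 + 0.22×1.1731 + 0.08×1.0364 + 0.09×0.6052 = 0.7833

0.783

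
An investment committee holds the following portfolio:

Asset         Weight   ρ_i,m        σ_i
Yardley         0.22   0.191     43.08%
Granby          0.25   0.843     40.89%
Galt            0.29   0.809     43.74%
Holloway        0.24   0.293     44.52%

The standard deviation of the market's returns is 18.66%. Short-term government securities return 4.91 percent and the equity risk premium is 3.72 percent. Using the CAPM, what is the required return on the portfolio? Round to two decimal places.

9.66%

β_Yardley = 0.191 × 43.08% / 18.66% = 0.4410
β_Granby = 0.843 × 40.89% / 18.66% = 1.8473
β_Galt = 0.809 × 43.74% / 18.66% = 1.8963
β_Holloway = 0.293 × 44.52% / 18.66% = 0.6991
β_P = Σ w_i β_i = 0.22×0.4410 + 0.25×1.8473 + 0.29×1.8963 + 0.24×0.6991 = 1.2766
E(R_P) = R_f + β_P × MRP = 4.91% + 1.2766 × 3.72% = 9.66%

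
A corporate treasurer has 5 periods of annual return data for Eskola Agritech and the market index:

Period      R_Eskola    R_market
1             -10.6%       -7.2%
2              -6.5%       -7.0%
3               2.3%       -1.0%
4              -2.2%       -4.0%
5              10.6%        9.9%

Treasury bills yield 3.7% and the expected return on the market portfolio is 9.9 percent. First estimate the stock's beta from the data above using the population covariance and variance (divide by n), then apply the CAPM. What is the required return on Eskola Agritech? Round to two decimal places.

10.61%

Mean R_i = (-10.6 − 6.5 + 2.3 − 2.2 + 10.6) / 5 = -1.2800%
Mean R_m = (-7.2 − 7.0 − 1.0 − 4.0 + 9.9) / 5 = -1.8600%
Σ(R_i − R̄_i)(R_m − R̄_m) = 221.3560  ⇒  Cov = 221.3560 / 5 = 44.2712
Σ(R_m − R̄_m)² = 198.5520  ⇒  Var(R_m) = 198.5520 / 5 = 39.7104
β = Cov / Var(R_m) = 44.2712 / 39.7104 = 1.1149
MRP = 9.9% − 3.7% = 6.20%
E(R) = R_f + β × MRP = 3.7% + 1.1149 × 6.2% = 10.61%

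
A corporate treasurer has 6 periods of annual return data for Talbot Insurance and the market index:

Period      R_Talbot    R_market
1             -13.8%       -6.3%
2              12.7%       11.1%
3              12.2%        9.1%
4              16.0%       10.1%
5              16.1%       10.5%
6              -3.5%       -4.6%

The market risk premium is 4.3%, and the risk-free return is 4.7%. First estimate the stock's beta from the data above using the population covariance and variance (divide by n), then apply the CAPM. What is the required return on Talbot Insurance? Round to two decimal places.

Mean R_i = (-13.8 + 12.7 + 12.2 + 16.0 + 16.1 − 3.5) / 6 = 6.6167%
Mean R_m = (-6.3 + 11.1 + 9.1 + 10.1 + 10.5 − 4.6) / 6 = 4.9833%
Σ(R_i − R̄_i)(R_m − R̄_m) = 487.8417  ⇒  Cov = 487.8417 / 6 = 81.3070
Σ(R_m − R̄_m)² = 330.1283  ⇒  Var(R_m) = 330.1283 / 6 = 55.0214
β = Cov / Var(R_m) = 81.3070 / 55.0214 = 1.4777
E(R) = R_f + β × MRP = 4.7% + 1.4777 × 4.3% = 11.05%

11.05%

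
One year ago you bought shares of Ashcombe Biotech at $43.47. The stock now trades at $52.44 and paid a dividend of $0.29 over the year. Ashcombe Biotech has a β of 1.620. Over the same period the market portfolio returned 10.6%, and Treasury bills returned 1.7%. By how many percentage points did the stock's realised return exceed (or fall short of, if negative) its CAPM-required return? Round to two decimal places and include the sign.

Realised HPR = (P1 + D1 − P0) / P0 = (52.44 + 0.29 − 43.47) / 43.47 = 9.26 / 43.47 = 21.3020%
MRP = 10.6% − 1.7% = 8.90%
CAPM required = R_f + β·MRP = 1.7% + 1.620 × 8.9% = 16.1180%
α = realised − required = 21.3020% − 16.1180% = +5.18%

+5.18%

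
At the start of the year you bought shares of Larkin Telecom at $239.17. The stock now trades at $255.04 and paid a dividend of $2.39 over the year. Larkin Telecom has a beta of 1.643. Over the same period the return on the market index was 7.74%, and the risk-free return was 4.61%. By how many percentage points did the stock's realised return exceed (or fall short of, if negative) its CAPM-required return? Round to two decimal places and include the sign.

-2.12%

Realised HPR = (P1 + D1 − P0) / P0 = (255.04 + 2.39 − 239.17) / 239.17 = 18.26 / 239.17 = 7.6347%
MRP = 7.74% − 4.61% = 3.13%
CAPM required = R_f + β·MRP = 4.61% + 1.643 × 3.13% = 9.75259%
α = realised − required = 7.6347% − 9.75259% = -2.12%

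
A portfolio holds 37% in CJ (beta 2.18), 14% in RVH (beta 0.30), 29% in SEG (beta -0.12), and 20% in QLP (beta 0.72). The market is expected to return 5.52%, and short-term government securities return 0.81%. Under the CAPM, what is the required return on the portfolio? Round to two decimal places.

β_P = Σ w_i β_i = 0.37×2.18 + 0.14×0.30 + 0.29×-0.12 + 0.20×0.72 = 0.9578
MRP = 5.52% − 0.81% = 4.71%
E(R_P) = R_f + β_P × MRP = 0.81% + 0.9578 × 4.71% = 5.32%

5.32%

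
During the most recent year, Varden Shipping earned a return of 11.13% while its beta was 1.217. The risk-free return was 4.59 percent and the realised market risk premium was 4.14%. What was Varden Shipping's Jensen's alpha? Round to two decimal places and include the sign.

+1.50%

CAPM benchmark = R_f + β(R_m − R_f) = 4.59% + 1.217 × 4.14% = 9.62838%
α = actual − benchmark = 11.13% − 9.62838% = +1.50%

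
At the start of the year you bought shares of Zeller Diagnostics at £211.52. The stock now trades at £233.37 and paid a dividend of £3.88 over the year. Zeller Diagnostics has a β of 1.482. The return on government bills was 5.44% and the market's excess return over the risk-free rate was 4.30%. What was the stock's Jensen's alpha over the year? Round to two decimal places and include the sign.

Realised HPR = (P1 + D1 − P0) / P0 = (233.37 + 3.88 − 211.52) / 211.52 = 25.73 / 211.52 = 12.1643%
CAPM required = R_f + β·MRP = 5.44% + 1.482 × 4.30% = 11.81260%
α = realised − required = 12.1643% − 11.81260% = +0.35%

+0.35%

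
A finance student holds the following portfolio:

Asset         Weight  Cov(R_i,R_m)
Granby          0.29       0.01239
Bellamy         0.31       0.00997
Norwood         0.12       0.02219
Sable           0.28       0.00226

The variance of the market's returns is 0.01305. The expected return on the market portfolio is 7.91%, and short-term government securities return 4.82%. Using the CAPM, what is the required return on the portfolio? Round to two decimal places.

7.18%

β_Granby = 0.01239 / 0.01305 = 0.9494
β_Bellamy = 0.00997 / 0.01305 = 0.7640
β_Norwood = 0.02219 / 0.01305 = 1.7004
β_Sable = 0.00226 / 0.01305 = 0.1732
β_P = Σ w_i β_i = 0.29×0.9494 + 0.31×0.7640 + 0.12×1.7004 + 0.28×0.1732 = 0.7647
MRP = 7.91% − 4.82% = 3.09%
E(R_P) = R_f + β_P × MRP = 4.82% + 0.7647 × 3.09% = 7.18%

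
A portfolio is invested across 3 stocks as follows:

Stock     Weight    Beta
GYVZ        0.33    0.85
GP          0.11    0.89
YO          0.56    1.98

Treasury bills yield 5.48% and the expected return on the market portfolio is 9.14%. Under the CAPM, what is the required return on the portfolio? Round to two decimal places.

10.92%

β_P = Σ w_i β_i = 0.33×0.85 + 0.11×0.89 + 0.56×1.98 = 1.4872
MRP = 9.14% − 5.48% = 3.66%
E(R_P) = R_f + β_P × MRP = 5.48% + 1.4872 × 3.66% = 10.92%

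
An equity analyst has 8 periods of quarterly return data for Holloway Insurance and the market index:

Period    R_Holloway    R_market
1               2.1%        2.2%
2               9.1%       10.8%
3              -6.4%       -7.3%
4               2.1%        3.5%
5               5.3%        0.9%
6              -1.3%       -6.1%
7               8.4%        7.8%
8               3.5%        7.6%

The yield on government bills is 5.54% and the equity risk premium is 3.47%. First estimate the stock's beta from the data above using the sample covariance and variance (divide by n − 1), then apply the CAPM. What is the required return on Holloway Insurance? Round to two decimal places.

7.96%

Mean R_i = (2.1 + 9.1 − 6.4 + 2.1 + 5.3 − 1.3 + 8.4 + 3.5) / 8 = 2.8500%
Mean R_m = (2.2 + 10.8 − 7.3 + 3.5 + 0.9 − 6.1 + 7.8 + 7.6) / 8 = 2.4250%
Σ(R_i − R̄_i)(R_m − R̄_m) = 206.5000  ⇒  Cov = 206.5000 / 7 = 29.5000
Σ(R_m − R̄_m)² = 296.5950  ⇒  Var(R_m) = 296.5950 / 7 = 42.3707
β = Cov / Var(R_m) = 29.5000 / 42.3707 = 0.6962
E(R) = R_f + β × MRP = 5.54% + 0.6962 × 3.47% = 7.96%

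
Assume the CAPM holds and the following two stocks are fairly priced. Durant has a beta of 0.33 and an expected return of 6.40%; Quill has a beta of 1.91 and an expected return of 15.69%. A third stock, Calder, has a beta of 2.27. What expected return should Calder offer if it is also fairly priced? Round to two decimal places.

MRP (SML slope) = (15.69% − 6.40%) / (1.91 − 0.33) = 9.29% / 1.58 = 5.8797%
R_f (intercept) = 6.40% − 0.33 × 5.8797% = 4.4597%
E(R_Calder) = R_f + β × MRP = 4.4597% + 2.27 × 5.8797% = 17.81%

17.81%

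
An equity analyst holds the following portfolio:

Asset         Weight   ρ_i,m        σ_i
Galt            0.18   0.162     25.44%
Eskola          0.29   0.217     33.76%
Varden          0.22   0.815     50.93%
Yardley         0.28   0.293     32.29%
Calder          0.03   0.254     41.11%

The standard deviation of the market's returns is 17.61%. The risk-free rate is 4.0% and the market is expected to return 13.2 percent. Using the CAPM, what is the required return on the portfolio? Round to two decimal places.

β_Galt = 0.162 × 25.44% / 17.61% = 0.2340
β_Eskola = 0.217 × 33.76% / 17.61% = 0.4160
β_Varden = 0.815 × 50.93% / 17.61% = 2.3571
β_Yardley = 0.293 × 32.29% / 17.61% = 0.5372
β_Calder = 0.254 × 41.11% / 17.61% = 0.5930
β_P = Σ w_i β_i = 0.18×0.2340 + 0.29×0.4160 + 0.22×2.3571 + 0.28×0.5372 + 0.03×0.5930 = 0.8495
MRP = 13.2% − 4.0% = 9.20%
E(R_P) = R_f + β_P × MRP = 4.0% + 0.8495 × 9.2% = 11.82%

11.82%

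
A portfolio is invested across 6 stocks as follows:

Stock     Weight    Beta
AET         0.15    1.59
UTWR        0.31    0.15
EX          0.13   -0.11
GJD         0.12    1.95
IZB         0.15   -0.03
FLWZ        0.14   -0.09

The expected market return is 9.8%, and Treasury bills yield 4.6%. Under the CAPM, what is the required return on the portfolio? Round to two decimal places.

7.14%

β_P = Σ w_i β_i = 0.15×1.59 + 0.31×0.15 + 0.13×-0.11 + 0.12×1.95 + 0.15×-0.03 + 0.14×-0.09 = 0.4876
MRP = 9.8% − 4.6% = 5.20%
E(R_P) = R_f + β_P × MRP = 4.6% + 0.4876 × 5.2% = 7.14%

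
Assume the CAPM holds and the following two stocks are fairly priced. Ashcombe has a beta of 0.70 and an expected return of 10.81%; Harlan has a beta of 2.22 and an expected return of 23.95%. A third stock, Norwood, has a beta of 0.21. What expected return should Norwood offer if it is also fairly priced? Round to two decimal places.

MRP (SML slope) = (23.95% − 10.81%) / (2.22 − 0.70) = 13.14% / 1.52 = 8.6447%
R_f (intercept) = 10.81% − 0.70 × 8.6447% = 4.7587%
E(R_Norwood) = R_f + β × MRP = 4.7587% + 0.21 × 8.6447% = 6.57%

6.57%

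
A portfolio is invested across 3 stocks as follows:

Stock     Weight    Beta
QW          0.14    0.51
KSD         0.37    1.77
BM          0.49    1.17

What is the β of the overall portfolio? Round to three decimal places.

β_P = Σ w_i β_i = 0.14×0.51 + 0.37×1.77 + 0.49×1.17 = 1.2996

1.300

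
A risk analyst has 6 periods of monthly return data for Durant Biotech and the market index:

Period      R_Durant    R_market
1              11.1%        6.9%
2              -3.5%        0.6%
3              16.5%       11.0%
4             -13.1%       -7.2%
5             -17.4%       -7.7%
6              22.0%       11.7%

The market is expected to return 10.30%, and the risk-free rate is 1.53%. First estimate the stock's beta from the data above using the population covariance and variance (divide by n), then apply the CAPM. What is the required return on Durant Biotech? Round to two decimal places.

Mean R_i = (11.1 − 3.5 + 16.5 − 13.1 − 17.4 + 22.0) / 6 = 2.6000%
Mean R_m = (6.9 + 0.6 + 11.0 − 7.2 − 7.7 + 11.7) / 6 = 2.5500%
Σ(R_i − R̄_i)(R_m − R̄_m) = 701.9100  ⇒  Cov = 701.9100 / 6 = 116.9850
Σ(R_m − R̄_m)² = 377.9750  ⇒  Var(R_m) = 377.9750 / 6 = 62.9958
β = Cov / Var(R_m) = 116.9850 / 62.9958 = 1.8570
MRP = 10.30% − 1.53% = 8.77%
E(R) = R_f + β × MRP = 1.53% + 1.8570 × 8.77% = 17.82%

17.82%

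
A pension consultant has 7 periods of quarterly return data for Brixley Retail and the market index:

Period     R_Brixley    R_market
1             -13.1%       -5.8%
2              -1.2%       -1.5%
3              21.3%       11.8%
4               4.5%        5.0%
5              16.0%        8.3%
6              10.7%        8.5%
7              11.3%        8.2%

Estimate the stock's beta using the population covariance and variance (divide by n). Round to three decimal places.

1.778

Mean R_i = (-13.1 − 1.2 + 21.3 + 4.5 + 16.0 + 10.7 + 11.3) / 7 = 7.0714%
Mean R_m = (-5.8 − 1.5 + 11.8 + 5.0 + 8.3 + 8.5 + 8.2) / 7 = 4.9286%
Σ(R_i − R̄_i)(R_m − R̄_m) = 424.0657  ⇒  Cov = 424.0657 / 7 = 60.5808
Σ(R_m − R̄_m)² = 238.4743  ⇒  Var(R_m) = 238.4743 / 7 = 34.0678
β = Cov / Var(R_m) = 60.5808 / 34.0678 = 1.7782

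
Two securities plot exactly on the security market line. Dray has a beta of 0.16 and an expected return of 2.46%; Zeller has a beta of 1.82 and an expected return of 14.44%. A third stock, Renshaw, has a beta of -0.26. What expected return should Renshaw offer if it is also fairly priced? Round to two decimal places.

MRP (SML slope) = (14.44% − 2.46%) / (1.82 − 0.16) = 11.98% / 1.66 = 7.2169%
R_f (intercept) = 2.46% − 0.16 × 7.2169% = 1.3053%
E(R_Renshaw) = R_f + β × MRP = 1.3053% + -0.26 × 7.2169% = -0.57%

-0.57%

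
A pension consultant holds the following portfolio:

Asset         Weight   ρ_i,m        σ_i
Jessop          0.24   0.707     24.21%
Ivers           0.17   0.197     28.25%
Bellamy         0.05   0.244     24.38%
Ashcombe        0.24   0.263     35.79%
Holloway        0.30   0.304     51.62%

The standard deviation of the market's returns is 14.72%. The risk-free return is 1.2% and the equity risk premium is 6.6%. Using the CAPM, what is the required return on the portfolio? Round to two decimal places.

β_Jessop = 0.707 × 24.21% / 14.72% = 1.1628
β_Ivers = 0.197 × 28.25% / 14.72% = 0.3781
β_Bellamy = 0.244 × 24.38% / 14.72% = 0.4041
β_Ashcombe = 0.263 × 35.79% / 14.72% = 0.6395
β_Holloway = 0.304 × 51.62% / 14.72% = 1.0661
β_P = Σ w_i β_i = 0.24×1.1628 + 0.17×0.3781 + 0.05×0.4041 + 0.24×0.6395 + 0.30×1.0661 = 0.8369
E(R_P) = R_f + β_P × MRP = 1.2% + 0.8369 × 6.6% = 6.72%

6.72%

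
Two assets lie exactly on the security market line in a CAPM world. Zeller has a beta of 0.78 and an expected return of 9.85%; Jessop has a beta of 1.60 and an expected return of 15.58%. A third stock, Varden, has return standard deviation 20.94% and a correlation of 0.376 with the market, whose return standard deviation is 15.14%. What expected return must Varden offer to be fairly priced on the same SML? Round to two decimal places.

MRP = (15.58% − 9.85%) / (1.60 − 0.78) = 6.9878%
R_f = 9.85% − 0.78 × 6.9878% = 4.3995%
β_Varden = ρ·σ_i/σ_m = 0.376 × 20.94 / 15.14 = 0.5200
E(R_Varden) = R_f + β × MRP = 4.3995% + 0.5200 × 6.9878% = 8.03%

8.03%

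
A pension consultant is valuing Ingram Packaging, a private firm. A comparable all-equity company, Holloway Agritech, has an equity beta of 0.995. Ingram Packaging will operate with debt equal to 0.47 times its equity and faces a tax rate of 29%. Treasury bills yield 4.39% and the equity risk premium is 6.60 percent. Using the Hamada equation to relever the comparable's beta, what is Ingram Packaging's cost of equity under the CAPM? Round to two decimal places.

13.15%

β_L = β_U × [1 + (1 − t)(D/E)] = 0.995 × [1 + (1 − 0.29) × 0.47]
    = 0.995 × [1 + 0.71 × 0.47] = 0.995 × 1.3337 = 1.3270
E(R) = R_f + β_L × MRP = 4.39% + 1.3270 × 6.60% = 13.15%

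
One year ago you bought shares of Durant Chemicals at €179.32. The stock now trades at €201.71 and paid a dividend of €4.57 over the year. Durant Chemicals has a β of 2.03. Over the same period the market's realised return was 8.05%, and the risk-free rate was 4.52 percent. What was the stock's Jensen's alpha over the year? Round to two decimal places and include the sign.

Realised HPR = (P1 + D1 − P0) / P0 = (201.71 + 4.57 − 179.32) / 179.32 = 26.96 / 179.32 = 15.0346%
MRP = 8.05% − 4.52% = 3.53%
CAPM required = R_f + β·MRP = 4.52% + 2.03 × 3.53% = 11.6859%
α = realised − required = 15.0346% − 11.6859% = +3.35%

+3.35%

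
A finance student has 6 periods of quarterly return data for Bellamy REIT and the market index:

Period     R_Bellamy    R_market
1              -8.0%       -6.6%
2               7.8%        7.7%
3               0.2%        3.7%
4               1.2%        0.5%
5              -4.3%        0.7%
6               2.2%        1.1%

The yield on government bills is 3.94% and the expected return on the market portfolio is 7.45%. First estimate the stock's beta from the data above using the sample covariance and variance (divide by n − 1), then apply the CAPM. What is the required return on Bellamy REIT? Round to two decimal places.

Mean R_i = (-8.0 + 7.8 + 0.2 + 1.2 − 4.3 + 2.2) / 6 = -0.1500%
Mean R_m = (-6.6 + 7.7 + 3.7 + 0.5 + 0.7 + 1.1) / 6 = 1.1833%
Σ(R_i − R̄_i)(R_m − R̄_m) = 114.6750  ⇒  Cov = 114.6750 / 5 = 22.9350
Σ(R_m − R̄_m)² = 110.0883  ⇒  Var(R_m) = 110.0883 / 5 = 22.0177
β = Cov / Var(R_m) = 22.9350 / 22.0177 = 1.0417
MRP = 7.45% − 3.94% = 3.51%
E(R) = R_f + β × MRP = 3.94% + 1.0417 × 3.51% = 7.60%

7.60%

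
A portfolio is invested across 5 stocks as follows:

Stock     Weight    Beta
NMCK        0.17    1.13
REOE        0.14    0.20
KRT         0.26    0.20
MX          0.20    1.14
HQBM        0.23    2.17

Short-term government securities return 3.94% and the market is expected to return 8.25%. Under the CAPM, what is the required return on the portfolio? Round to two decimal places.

8.25%

β_P = Σ w_i β_i = 0.17×1.13 + 0.14×0.20 + 0.26×0.20 + 0.20×1.14 + 0.23×2.17 = 0.9992
MRP = 8.25% − 3.94% = 4.31%
E(R_P) = R_f + β_P × MRP = 3.94% + 0.9992 × 4.31% = 8.25%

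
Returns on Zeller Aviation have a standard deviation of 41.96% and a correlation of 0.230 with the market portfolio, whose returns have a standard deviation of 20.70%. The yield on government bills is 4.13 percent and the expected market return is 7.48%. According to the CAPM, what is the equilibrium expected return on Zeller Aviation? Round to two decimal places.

5.69%

β = ρ × σ_i / σ_m = 0.230 × 41.96% / 20.70% = 0.4662
MRP = 7.48% − 4.13% = 3.35%
E(R) = 4.13% + 0.4662 × 3.35% = 5.69%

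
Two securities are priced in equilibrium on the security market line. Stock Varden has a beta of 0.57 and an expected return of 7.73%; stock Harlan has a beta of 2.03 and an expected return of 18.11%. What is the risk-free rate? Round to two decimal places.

Both satisfy E(R) = R_f + β·MRP, so the slope of the SML is
MRP = (18.11% − 7.73%) / (2.03 − 0.57) = 10.38% / 1.46 = 7.1096%
R_f = E(R_Varden) − β_Varden·MRP = 7.73% − 0.57 × 7.1096% = 3.6775%

3.68%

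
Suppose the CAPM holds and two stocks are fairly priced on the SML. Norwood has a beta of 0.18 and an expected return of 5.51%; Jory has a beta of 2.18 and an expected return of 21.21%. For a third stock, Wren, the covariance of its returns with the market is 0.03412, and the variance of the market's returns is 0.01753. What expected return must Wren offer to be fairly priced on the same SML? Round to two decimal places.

MRP = (21.21% − 5.51%) / (2.18 − 0.18) = 7.8500%
R_f = 5.51% − 0.18 × 7.8500% = 4.0970%
β_Wren = Cov / Var(R_m) = 0.03412 / 0.01753 = 1.9464
E(R_Wren) = R_f + β × MRP = 4.0970% + 1.9464 × 7.8500% = 19.38%

19.38%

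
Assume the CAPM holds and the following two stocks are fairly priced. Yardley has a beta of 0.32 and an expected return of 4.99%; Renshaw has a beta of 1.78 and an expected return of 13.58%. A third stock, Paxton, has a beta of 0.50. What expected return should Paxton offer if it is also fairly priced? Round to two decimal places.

MRP (SML slope) = (13.58% − 4.99%) / (1.78 − 0.32) = 8.59% / 1.46 = 5.8836%
R_f (intercept) = 4.99% − 0.32 × 5.8836% = 3.1072%
E(R_Paxton) = R_f + β × MRP = 3.1072% + 0.50 × 5.8836% = 6.05%

6.05%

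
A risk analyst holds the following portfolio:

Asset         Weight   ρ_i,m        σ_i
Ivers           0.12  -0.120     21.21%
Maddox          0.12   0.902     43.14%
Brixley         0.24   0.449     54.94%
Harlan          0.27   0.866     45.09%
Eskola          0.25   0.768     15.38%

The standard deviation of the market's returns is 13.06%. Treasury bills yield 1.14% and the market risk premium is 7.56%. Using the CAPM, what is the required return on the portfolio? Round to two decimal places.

β_Ivers = -0.120 × 21.21% / 13.06% = -0.1949
β_Maddox = 0.902 × 43.14% / 13.06% = 2.9795
β_Brixley = 0.449 × 54.94% / 13.06% = 1.8888
β_Harlan = 0.866 × 45.09% / 13.06% = 2.9899
β_Eskola = 0.768 × 15.38% / 13.06% = 0.9044
β_P = Σ w_i β_i = 0.12×-0.1949 + 0.12×2.9795 + 0.24×1.8888 + 0.27×2.9899 + 0.25×0.9044 = 1.8208
E(R_P) = R_f + β_P × MRP = 1.14% + 1.8208 × 7.56% = 14.91%

14.91%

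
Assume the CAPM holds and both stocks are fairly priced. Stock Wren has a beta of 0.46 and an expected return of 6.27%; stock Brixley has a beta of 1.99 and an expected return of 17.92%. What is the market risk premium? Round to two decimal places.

Both satisfy E(R) = R_f + β·MRP, so the slope of the SML is
MRP = (17.92% − 6.27%) / (1.99 − 0.46) = 11.65% / 1.53 = 7.6144%

7.61%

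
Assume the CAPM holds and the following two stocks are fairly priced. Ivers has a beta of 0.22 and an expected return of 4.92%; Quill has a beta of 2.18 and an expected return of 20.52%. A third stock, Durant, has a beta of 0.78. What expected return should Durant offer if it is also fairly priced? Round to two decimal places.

MRP (SML slope) = (20.52% − 4.92%) / (2.18 − 0.22) = 15.60% / 1.96 = 7.9592%
R_f (intercept) = 4.92% − 0.22 × 7.9592% = 3.1690%
E(R_Durant) = R_f + β × MRP = 3.1690% + 0.78 × 7.9592% = 9.38%

9.38%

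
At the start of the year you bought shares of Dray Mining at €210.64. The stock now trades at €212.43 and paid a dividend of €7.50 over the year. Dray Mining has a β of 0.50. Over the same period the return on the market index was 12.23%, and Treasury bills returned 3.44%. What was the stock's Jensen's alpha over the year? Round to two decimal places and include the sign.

-3.42%

Realised HPR = (P1 + D1 − P0) / P0 = (212.43 + 7.50 − 210.64) / 210.64 = 9.29 / 210.64 = 4.4104%
MRP = 12.23% − 3.44% = 8.79%
CAPM required = R_f + β·MRP = 3.44% + 0.50 × 8.79% = 7.8350%
α = realised − required = 4.4104% − 7.8350% = -3.42%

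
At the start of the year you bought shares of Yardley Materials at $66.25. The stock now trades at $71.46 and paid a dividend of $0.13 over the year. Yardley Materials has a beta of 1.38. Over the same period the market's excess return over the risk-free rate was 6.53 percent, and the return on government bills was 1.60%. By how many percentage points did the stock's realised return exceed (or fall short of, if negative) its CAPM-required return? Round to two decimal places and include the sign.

-2.55%

Realised HPR = (P1 + D1 − P0) / P0 = (71.46 + 0.13 − 66.25) / 66.25 = 5.34 / 66.25 = 8.0604%
CAPM required = R_f + β·MRP = 1.60% + 1.38 × 6.53% = 10.6114%
α = realised − required = 8.0604% − 10.6114% = -2.55%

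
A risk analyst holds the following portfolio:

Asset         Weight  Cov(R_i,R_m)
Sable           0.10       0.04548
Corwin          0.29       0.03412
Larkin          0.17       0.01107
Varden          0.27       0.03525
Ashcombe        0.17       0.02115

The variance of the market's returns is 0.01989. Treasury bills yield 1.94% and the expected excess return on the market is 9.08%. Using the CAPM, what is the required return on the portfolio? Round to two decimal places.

15.38%

β_Sable = 0.04548 / 0.01989 = 2.2866
β_Corwin = 0.03412 / 0.01989 = 1.7154
β_Larkin = 0.01107 / 0.01989 = 0.5566
β_Varden = 0.03525 / 0.01989 = 1.7722
β_Ashcombe = 0.02115 / 0.01989 = 1.0633
β_P = Σ w_i β_i = 0.10×2.2866 + 0.29×1.7154 + 0.17×0.5566 + 0.27×1.7722 + 0.17×1.0633 = 1.4800
E(R_P) = R_f + β_P × MRP = 1.94% + 1.4800 × 9.08% = 15.38%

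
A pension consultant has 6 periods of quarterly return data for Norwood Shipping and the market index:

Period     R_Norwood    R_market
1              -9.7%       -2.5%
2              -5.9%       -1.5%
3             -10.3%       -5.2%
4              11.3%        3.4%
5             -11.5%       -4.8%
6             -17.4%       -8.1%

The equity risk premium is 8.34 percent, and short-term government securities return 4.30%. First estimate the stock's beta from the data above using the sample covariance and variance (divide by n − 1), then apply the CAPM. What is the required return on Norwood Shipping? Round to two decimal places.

Mean R_i = (-9.7 − 5.9 − 10.3 + 11.3 − 11.5 − 17.4) / 6 = -7.2500%
Mean R_m = (-2.5 − 1.5 − 5.2 + 3.4 − 4.8 − 8.1) / 6 = -3.1167%
Σ(R_i − R̄_i)(R_m − R̄_m) = 185.6450  ⇒  Cov = 185.6450 / 5 = 37.1290
Σ(R_m − R̄_m)² = 77.4683  ⇒  Var(R_m) = 77.4683 / 5 = 15.4937
β = Cov / Var(R_m) = 37.1290 / 15.4937 = 2.3964
E(R) = R_f + β × MRP = 4.30% + 2.3964 × 8.34% = 24.29%

24.29%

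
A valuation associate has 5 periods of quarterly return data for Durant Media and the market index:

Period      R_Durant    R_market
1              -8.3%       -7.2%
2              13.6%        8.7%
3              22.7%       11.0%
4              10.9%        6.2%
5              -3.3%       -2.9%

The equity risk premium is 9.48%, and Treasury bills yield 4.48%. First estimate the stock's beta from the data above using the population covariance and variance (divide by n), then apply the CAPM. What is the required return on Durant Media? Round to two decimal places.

19.64%

Mean R_i = (-8.3 + 13.6 + 22.7 + 10.9 − 3.3) / 5 = 7.1200%
Mean R_m = (-7.2 + 8.7 + 11.0 + 6.2 − 2.9) / 5 = 3.1600%
Σ(R_i − R̄_i)(R_m − R̄_m) = 392.4340  ⇒  Cov = 392.4340 / 5 = 78.4868
Σ(R_m − R̄_m)² = 245.4520  ⇒  Var(R_m) = 245.4520 / 5 = 49.0904
β = Cov / Var(R_m) = 78.4868 / 49.0904 = 1.5988
E(R) = R_f + β × MRP = 4.48% + 1.5988 × 9.48% = 19.64%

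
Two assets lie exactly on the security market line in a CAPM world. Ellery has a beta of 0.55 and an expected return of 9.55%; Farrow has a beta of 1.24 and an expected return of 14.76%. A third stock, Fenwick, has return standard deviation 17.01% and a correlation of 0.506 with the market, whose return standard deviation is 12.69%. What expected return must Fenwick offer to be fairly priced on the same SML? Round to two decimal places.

10.52%

MRP = (14.76% − 9.55%) / (1.24 − 0.55) = 7.5507%
R_f = 9.55% − 0.55 × 7.5507% = 5.3971%
β_Fenwick = ρ·σ_i/σ_m = 0.506 × 17.01 / 12.69 = 0.6783
E(R_Fenwick) = R_f + β × MRP = 5.3971% + 0.6783 × 7.5507% = 10.52%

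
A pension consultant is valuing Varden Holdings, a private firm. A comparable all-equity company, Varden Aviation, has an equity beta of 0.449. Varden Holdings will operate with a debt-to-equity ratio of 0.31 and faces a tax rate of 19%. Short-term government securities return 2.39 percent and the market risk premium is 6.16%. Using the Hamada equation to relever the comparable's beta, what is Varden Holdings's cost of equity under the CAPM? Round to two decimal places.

β_L = β_U × [1 + (1 − t)(D/E)] = 0.449 × [1 + (1 − 0.19) × 0.31]
    = 0.449 × [1 + 0.81 × 0.31] = 0.449 × 1.2511 = 0.5617
E(R) = R_f + β_L × MRP = 2.39% + 0.5617 × 6.16% = 5.85%

5.85%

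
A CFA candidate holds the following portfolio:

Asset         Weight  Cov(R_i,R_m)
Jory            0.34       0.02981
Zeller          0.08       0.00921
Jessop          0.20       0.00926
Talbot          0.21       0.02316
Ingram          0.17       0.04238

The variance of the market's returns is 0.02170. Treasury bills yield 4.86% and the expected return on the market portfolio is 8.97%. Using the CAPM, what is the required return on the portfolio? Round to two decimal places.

9.56%

β_Jory = 0.02981 / 0.02170 = 1.3737
β_Zeller = 0.00921 / 0.02170 = 0.4244
β_Jessop = 0.00926 / 0.02170 = 0.4267
β_Talbot = 0.02316 / 0.02170 = 1.0673
β_Ingram = 0.04238 / 0.02170 = 1.9530
β_P = Σ w_i β_i = 0.34×1.3737 + 0.08×0.4244 + 0.20×0.4267 + 0.21×1.0673 + 0.17×1.9530 = 1.1425
MRP = 8.97% − 4.86% = 4.11%
E(R_P) = R_f + β_P × MRP = 4.86% + 1.1425 × 4.11% = 9.56%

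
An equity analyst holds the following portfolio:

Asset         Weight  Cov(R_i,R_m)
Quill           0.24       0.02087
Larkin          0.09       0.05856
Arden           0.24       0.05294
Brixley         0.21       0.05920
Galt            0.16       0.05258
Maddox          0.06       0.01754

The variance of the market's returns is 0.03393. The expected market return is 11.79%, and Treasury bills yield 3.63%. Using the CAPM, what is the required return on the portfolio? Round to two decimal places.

β_Quill = 0.02087 / 0.03393 = 0.6151
β_Larkin = 0.05856 / 0.03393 = 1.7259
β_Arden = 0.05294 / 0.03393 = 1.5603
β_Brixley = 0.05920 / 0.03393 = 1.7448
β_Galt = 0.05258 / 0.03393 = 1.5497
β_Maddox = 0.01754 / 0.03393 = 0.5169
β_P = Σ w_i β_i = 0.24×0.6151 + 0.09×1.7259 + 0.24×1.5603 + 0.21×1.7448 + 0.16×1.5497 + 0.06×0.5169 = 1.3228
MRP = 11.79% − 3.63% = 8.16%
E(R_P) = R_f + β_P × MRP = 3.63% + 1.3228 × 8.16% = 14.42%

14.42%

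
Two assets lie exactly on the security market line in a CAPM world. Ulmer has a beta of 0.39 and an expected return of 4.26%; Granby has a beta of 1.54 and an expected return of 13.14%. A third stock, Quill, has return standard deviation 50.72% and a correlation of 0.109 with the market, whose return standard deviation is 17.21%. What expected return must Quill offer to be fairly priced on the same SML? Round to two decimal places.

MRP = (13.14% − 4.26%) / (1.54 − 0.39) = 7.7217%
R_f = 4.26% − 0.39 × 7.7217% = 1.2485%
β_Quill = ρ·σ_i/σ_m = 0.109 × 50.72 / 17.21 = 0.3212
E(R_Quill) = R_f + β × MRP = 1.2485% + 0.3212 × 7.7217% = 3.73%

3.73%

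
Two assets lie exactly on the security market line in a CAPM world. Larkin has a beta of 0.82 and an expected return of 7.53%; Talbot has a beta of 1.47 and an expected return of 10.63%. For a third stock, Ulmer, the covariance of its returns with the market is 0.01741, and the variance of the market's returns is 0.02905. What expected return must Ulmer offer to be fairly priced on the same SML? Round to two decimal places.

6.48%

MRP = (10.63% − 7.53%) / (1.47 − 0.82) = 4.7692%
R_f = 7.53% − 0.82 × 4.7692% = 3.6193%
β_Ulmer = Cov / Var(R_m) = 0.01741 / 0.02905 = 0.5993
E(R_Ulmer) = R_f + β × MRP = 3.6193% + 0.5993 × 4.7692% = 6.48%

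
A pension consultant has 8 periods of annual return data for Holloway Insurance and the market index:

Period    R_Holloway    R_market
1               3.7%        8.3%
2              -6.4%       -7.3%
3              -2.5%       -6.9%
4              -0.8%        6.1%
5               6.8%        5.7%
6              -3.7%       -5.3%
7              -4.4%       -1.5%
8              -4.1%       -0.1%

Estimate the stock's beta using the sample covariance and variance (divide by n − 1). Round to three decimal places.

0.570

Mean R_i = (3.7 − 6.4 − 2.5 − 0.8 + 6.8 − 3.7 − 4.4 − 4.1) / 8 = -1.4250%
Mean R_m = (8.3 − 7.3 − 6.9 + 6.1 + 5.7 − 5.3 − 1.5 − 0.1) / 8 = -0.1250%
Σ(R_i − R̄_i)(R_m − R̄_m) = 153.7550  ⇒  Cov = 153.7550 / 7 = 21.9650
Σ(R_m − R̄_m)² = 269.7150  ⇒  Var(R_m) = 269.7150 / 7 = 38.5307
β = Cov / Var(R_m) = 21.9650 / 38.5307 = 0.5701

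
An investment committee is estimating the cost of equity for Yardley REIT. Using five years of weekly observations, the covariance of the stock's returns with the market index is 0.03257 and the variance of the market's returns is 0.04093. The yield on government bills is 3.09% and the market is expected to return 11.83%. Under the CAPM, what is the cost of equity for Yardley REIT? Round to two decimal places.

β = Cov(R_i, R_m) / Var(R_m) = 0.03257 / 0.04093 = 0.7957
MRP = 11.83% − 3.09% = 8.74%
E(R) = R_f + β × MRP = 3.09% + 0.7957 × 8.74% = 10.04%

10.04%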